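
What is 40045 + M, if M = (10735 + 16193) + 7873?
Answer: 74846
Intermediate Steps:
M = 34801 (M = 26928 + 7873 = 34801)
40045 + M = 40045 + 34801 = 74846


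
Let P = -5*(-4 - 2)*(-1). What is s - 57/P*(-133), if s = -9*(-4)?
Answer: -2167/10 ≈ -216.70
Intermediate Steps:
P = -30 (P = -5*(-6)*(-1) = 30*(-1) = -30)
s = 36
s - 57/P*(-133) = 36 - 57/(-30)*(-133) = 36 - 57*(-1/30)*(-133) = 36 + (19/10)*(-133) = 36 - 2527/10 = -2167/10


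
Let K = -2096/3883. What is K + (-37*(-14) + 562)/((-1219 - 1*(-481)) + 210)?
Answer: -20077/7766 ≈ -2.5852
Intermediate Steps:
K = -2096/3883 (K = -2096*1/3883 = -2096/3883 ≈ -0.53979)
K + (-37*(-14) + 562)/((-1219 - 1*(-481)) + 210) = -2096/3883 + (-37*(-14) + 562)/((-1219 - 1*(-481)) + 210) = -2096/3883 + (518 + 562)/((-1219 + 481) + 210) = -2096/3883 + 1080/(-738 + 210) = -2096/3883 + 1080/(-528) = -2096/3883 + 1080*(-1/528) = -2096/3883 - 45/22 = -20077/7766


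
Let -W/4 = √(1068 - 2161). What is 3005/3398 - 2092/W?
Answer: 3005/3398 - 523*I*√1093/1093 ≈ 0.88434 - 15.819*I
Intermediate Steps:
W = -4*I*√1093 (W = -4*√(1068 - 2161) = -4*I*√1093 ≈ -132.24*I)
3005/3398 - 2092/W = 3005/3398 - 2092*I*√1093/4372 = 3005*(1/3398) - 523*I*√1093/1093 = 3005/3398 - 523*I*√1093/1093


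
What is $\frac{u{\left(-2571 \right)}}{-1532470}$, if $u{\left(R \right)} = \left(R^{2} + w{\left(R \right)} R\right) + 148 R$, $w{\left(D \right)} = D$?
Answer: $- \frac{6419787}{766235} \approx -8.3784$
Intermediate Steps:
$u{\left(R \right)} = 2 R^{2} + 148 R$ ($u{\left(R \right)} = \left(R^{2} + R R\right) + 148 R = \left(R^{2} + R^{2}\right) + 148 R = 2 R^{2} + 148 R$)
$\frac{u{\left(-2571 \right)}}{-1532470} = \frac{2 \left(-2571\right) \left(74 - 2571\right)}{-1532470} = 2 \left(-2571\right) \left(-2497\right) \left(- \frac{1}{1532470}\right) = 12839574 \left(- \frac{1}{1532470}\right) = - \frac{6419787}{766235}$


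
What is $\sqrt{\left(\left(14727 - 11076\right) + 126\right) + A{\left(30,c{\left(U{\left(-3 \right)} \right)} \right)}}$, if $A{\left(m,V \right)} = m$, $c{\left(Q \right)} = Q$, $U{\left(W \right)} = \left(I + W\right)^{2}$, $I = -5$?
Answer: $9 \sqrt{47} \approx 61.701$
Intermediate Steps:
$U{\left(W \right)} = \left(-5 + W\right)^{2}$
$\sqrt{\left(\left(14727 - 11076\right) + 126\right) + A{\left(30,c{\left(U{\left(-3 \right)} \right)} \right)}} = \sqrt{\left(\left(14727 - 11076\right) + 126\right) + 30} = \sqrt{\left(3651 + 126\right) + 30} = \sqrt{3777 + 30} = \sqrt{3807} = 9 \sqrt{47}$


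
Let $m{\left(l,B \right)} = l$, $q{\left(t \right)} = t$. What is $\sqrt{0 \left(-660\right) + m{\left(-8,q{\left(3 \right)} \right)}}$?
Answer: $2 i \sqrt{2} \approx 2.8284 i$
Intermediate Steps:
$\sqrt{0 \left(-660\right) + m{\left(-8,q{\left(3 \right)} \right)}} = \sqrt{0 \left(-660\right) - 8} = \sqrt{0 - 8} = \sqrt{-8} = 2 i \sqrt{2}$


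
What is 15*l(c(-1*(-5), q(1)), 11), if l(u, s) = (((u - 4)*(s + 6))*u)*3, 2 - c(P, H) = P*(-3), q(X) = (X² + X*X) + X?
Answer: 169065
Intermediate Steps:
q(X) = X + 2*X² (q(X) = (X² + X²) + X = 2*X² + X = X + 2*X²)
c(P, H) = 2 + 3*P (c(P, H) = 2 - P*(-3) = 2 - (-3)*P = 2 + 3*P)
l(u, s) = 3*u*(-4 + u)*(6 + s) (l(u, s) = (((-4 + u)*(6 + s))*u)*3 = (u*(-4 + u)*(6 + s))*3 = 3*u*(-4 + u)*(6 + s))
15*l(c(-1*(-5), q(1)), 11) = 15*(3*(2 + 3*(-1*(-5)))*(-24 - 4*11 + 6*(2 + 3*(-1*(-5))) + 11*(2 + 3*(-1*(-5))))) = 15*(3*(2 + 3*5)*(-24 - 44 + 6*(2 + 3*5) + 11*(2 + 3*5))) = 15*(3*(2 + 15)*(-24 - 44 + 6*(2 + 15) + 11*(2 + 15))) = 15*(3*17*(-24 - 44 + 6*17 + 11*17)) = 15*(3*17*(-24 - 44 + 102 + 187)) = 15*(3*17*221) = 15*11271 = 169065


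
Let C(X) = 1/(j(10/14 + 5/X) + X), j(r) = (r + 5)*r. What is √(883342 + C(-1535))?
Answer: √44156077151614819920446711/7070185391 ≈ 939.86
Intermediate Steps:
j(r) = r*(5 + r) (j(r) = (5 + r)*r = r*(5 + r))
C(X) = 1/(X + (5/7 + 5/X)*(40/7 + 5/X)) (C(X) = 1/((10/14 + 5/X)*(5 + (10/14 + 5/X)) + X) = 1/((10*(1/14) + 5/X)*(5 + (10*(1/14) + 5/X)) + X) = 1/((5/7 + 5/X)*(5 + (5/7 + 5/X)) + X) = 1/((5/7 + 5/X)*(40/7 + 5/X) + X) = 1/(X + (5/7 + 5/X)*(40/7 + 5/X)))
√(883342 + C(-1535)) = √(883342 + 49*(-1535)²/(49*(-1535)³ + 25*(7 - 1535)*(7 + 8*(-1535)))) = √(883342 + 49*2356225/(49*(-3616805375) + 25*(-1528)*(7 - 12280))) = √(883342 + 49*2356225/(-177223463375 + 25*(-1528)*(-12273))) = √(883342 + 49*2356225/(-177223463375 + 468828600)) = √(883342 + 49*2356225/(-176754634775)) = √(883342 + 49*2356225*(-1/176754634775)) = √(883342 - 4618201/7070185391) = √(6245391699038521/7070185391) = √44156077151614819920446711/7070185391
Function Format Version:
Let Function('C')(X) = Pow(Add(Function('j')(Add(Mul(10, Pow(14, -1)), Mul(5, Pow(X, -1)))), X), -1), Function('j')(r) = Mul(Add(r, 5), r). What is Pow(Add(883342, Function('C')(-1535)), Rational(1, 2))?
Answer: Mul(Rational(1, 7070185391), Pow(44156077151614819920446711, Rational(1, 2))) ≈ 939.86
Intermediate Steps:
Function('j')(r) = Mul(r, Add(5, r)) (Function('j')(r) = Mul(Add(5, r), r) = Mul(r, Add(5, r)))
Function('C')(X) = Pow(Add(X, Mul(Add(Rational(5, 7), Mul(5, Pow(X, -1))), Add(Rational(40, 7), Mul(5, Pow(X, -1))))), -1) (Function('C')(X) = Pow(Add(Mul(Add(Mul(10, Pow(14, -1)), Mul(5, Pow(X, -1))), Add(5, Add(Mul(10, Pow(14, -1)), Mul(5, Pow(X, -1))))), X), -1) = Pow(Add(Mul(Add(Mul(10, Rational(1, 14)), Mul(5, Pow(X, -1))), Add(5, Add(Mul(10, Rational(1, 14)), Mul(5, Pow(X, -1))))), X), -1) = Pow(Add(Mul(Add(Rational(5, 7), Mul(5, Pow(X, -1))), Add(5, Add(Rational(5, 7), Mul(5, Pow(X, -1))))), X), -1) = Pow(Add(Mul(Add(Rational(5, 7), Mul(5, Pow(X, -1))), Add(Rational(40, 7), Mul(5, Pow(X, -1)))), X), -1) = Pow(Add(X, Mul(Add(Rational(5, 7), Mul(5, Pow(X, -1))), Add(Rational(40, 7), Mul(5, Pow(X, -1))))), -1))
Pow(Add(883342, Function('C')(-1535)), Rational(1, 2)) = Pow(Add(883342, Mul(49, Pow(-1535, 2), Pow(Add(Mul(49, Pow(-1535, 3)), Mul(25, Add(7, -1535), Add(7, Mul(8, -1535)))), -1))), Rational(1, 2)) = Pow(Add(883342, Mul(49, 2356225, Pow(Add(Mul(49, -3616805375), Mul(25, -1528, Add(7, -12280))), -1))), Rational(1, 2)) = Pow(Add(883342, Mul(49, 2356225, Pow(Add(-177223463375, Mul(25, -1528, -12273)), -1))), Rational(1, 2)) = Pow(Add(883342, Mul(49, 2356225, Pow(Add(-177223463375, 468828600), -1))), Rational(1, 2)) = Pow(Add(883342, Mul(49, 2356225, Pow(-176754634775, -1))), Rational(1, 2)) = Pow(Add(883342, Mul(49, 2356225, Rational(-1, 176754634775))), Rational(1, 2)) = Pow(Add(883342, Rational(-4618201, 7070185391)), Rational(1, 2)) = Pow(Rational(6245391699038521, 7070185391), Rational(1, 2)) = Mul(Rational(1, 7070185391), Pow(44156077151614819920446711, Rational(1, 2)))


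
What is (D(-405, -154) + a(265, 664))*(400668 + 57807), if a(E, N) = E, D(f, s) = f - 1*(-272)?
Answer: 60518700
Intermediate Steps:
D(f, s) = 272 + f (D(f, s) = f + 272 = 272 + f)
(D(-405, -154) + a(265, 664))*(400668 + 57807) = ((272 - 405) + 265)*(400668 + 57807) = (-133 + 265)*458475 = 132*458475 = 60518700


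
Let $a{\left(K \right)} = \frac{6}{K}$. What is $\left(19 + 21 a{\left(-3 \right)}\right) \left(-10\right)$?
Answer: $230$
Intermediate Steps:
$\left(19 + 21 a{\left(-3 \right)}\right) \left(-10\right) = \left(19 + 21 \frac{6}{-3}\right) \left(-10\right) = \left(19 + 21 \cdot 6 \left(- \frac{1}{3}\right)\right) \left(-10\right) = \left(19 + 21 \left(-2\right)\right) \left(-10\right) = \left(19 - 42\right) \left(-10\right) = \left(-23\right) \left(-10\right) = 230$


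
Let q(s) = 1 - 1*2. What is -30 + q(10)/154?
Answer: -4621/154 ≈ -30.007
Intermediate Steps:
q(s) = -1 (q(s) = 1 - 2 = -1)
-30 + q(10)/154 = -30 - 1/154 = -4621/154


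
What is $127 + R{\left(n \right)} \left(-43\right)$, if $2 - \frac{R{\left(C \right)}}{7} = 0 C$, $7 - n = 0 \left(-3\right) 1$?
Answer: $-475$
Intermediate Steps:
$n = 7$ ($n = 7 - 0 \left(-3\right) 1 = 7 - 0 \cdot 1 = 7 - 0 = 7 + 0 = 7$)
$R{\left(C \right)} = 14$ ($R{\left(C \right)} = 14 - 7 \cdot 0 C = 14 - 0 = 14 + 0 = 14$)
$127 + R{\left(n \right)} \left(-43\right) = 127 + 14 \left(-43\right) = 127 - 602 = -475$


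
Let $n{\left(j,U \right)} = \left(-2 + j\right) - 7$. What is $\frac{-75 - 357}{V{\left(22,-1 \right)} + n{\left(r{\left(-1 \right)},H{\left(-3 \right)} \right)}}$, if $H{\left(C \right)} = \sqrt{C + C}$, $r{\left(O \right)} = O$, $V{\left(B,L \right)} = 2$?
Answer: $54$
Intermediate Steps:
$H{\left(C \right)} = \sqrt{2} \sqrt{C}$ ($H{\left(C \right)} = \sqrt{2 C} = \sqrt{2} \sqrt{C}$)
$n{\left(j,U \right)} = -9 + j$
$\frac{-75 - 357}{V{\left(22,-1 \right)} + n{\left(r{\left(-1 \right)},H{\left(-3 \right)} \right)}} = \frac{-75 - 357}{2 - 10} = - \frac{432}{2 - 10} = - \frac{432}{-8} = \left(-432\right) \left(- \frac{1}{8}\right) = 54$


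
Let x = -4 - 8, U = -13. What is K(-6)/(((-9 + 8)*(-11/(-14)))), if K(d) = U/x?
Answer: -91/66 ≈ -1.3788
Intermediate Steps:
x = -12
K(d) = 13/12 (K(d) = -13/(-12) = -13*(-1/12) = 13/12)
K(-6)/(((-9 + 8)*(-11/(-14)))) = 13/(12*(((-9 + 8)*(-11/(-14))))) = 13/(12*((-(-11)*(-1)/14))) = 13/(12*((-1*11/14))) = 13/(12*(-11/14)) = (13/12)*(-14/11) = -91/66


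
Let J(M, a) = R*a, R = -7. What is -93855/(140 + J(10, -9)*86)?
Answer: -93855/5558 ≈ -16.886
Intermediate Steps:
J(M, a) = -7*a
-93855/(140 + J(10, -9)*86) = -93855/(140 - 7*(-9)*86) = -93855/(140 + 63*86) = -93855/(140 + 5418) = -93855/5558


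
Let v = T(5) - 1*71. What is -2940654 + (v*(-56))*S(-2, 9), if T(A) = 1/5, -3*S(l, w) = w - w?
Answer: -2940654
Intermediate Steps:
S(l, w) = 0 (S(l, w) = -(w - w)/3 = -⅓*0 = 0)
T(A) = ⅕
v = -354/5 (v = ⅕ - 1*71 = ⅕ - 71 = -354/5 ≈ -70.800)
-2940654 + (v*(-56))*S(-2, 9) = -2940654 - 354/5*(-56)*0 = -2940654 + (19824/5)*0 = -2940654 + 0 = -2940654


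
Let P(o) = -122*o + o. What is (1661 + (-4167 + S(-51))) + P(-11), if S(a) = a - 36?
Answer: -1262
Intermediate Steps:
S(a) = -36 + a
P(o) = -121*o
(1661 + (-4167 + S(-51))) + P(-11) = (1661 + (-4167 + (-36 - 51))) - 121*(-11) = (1661 + (-4167 - 87)) + 1331 = (1661 - 4254) + 1331 = -2593 + 1331 = -1262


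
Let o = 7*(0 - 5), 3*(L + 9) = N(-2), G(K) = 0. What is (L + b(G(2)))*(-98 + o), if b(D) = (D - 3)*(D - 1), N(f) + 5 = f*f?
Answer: 2527/3 ≈ 842.33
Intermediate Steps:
N(f) = -5 + f² (N(f) = -5 + f*f = -5 + f²)
L = -28/3 (L = -9 + (-5 + (-2)²)/3 = -9 + (-5 + 4)/3 = -9 + (⅓)*(-1) = -9 - ⅓ = -28/3 ≈ -9.3333)
b(D) = (-1 + D)*(-3 + D) (b(D) = (-3 + D)*(-1 + D) = (-1 + D)*(-3 + D))
o = -35 (o = 7*(-5) = -35)
(L + b(G(2)))*(-98 + o) = (-28/3 + (3 + 0² - 4*0))*(-98 - 35) = (-28/3 + (3 + 0 + 0))*(-133) = (-28/3 + 3)*(-133) = -19/3*(-133) = 2527/3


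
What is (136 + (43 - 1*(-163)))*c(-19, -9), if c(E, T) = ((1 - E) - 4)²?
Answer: 87552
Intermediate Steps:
c(E, T) = (-3 - E)²
(136 + (43 - 1*(-163)))*c(-19, -9) = (136 + (43 - 1*(-163)))*(3 - 19)² = (136 + (43 + 163))*(-16)² = (136 + 206)*256 = 342*256 = 87552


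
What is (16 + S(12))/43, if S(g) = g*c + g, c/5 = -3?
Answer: -152/43 ≈ -3.5349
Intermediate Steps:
c = -15 (c = 5*(-3) = -15)
S(g) = -14*g (S(g) = g*(-15) + g = -15*g + g = -14*g)
(16 + S(12))/43 = (16 - 14*12)/43 = (16 - 168)*(1/43) = -152*1/43 = -152/43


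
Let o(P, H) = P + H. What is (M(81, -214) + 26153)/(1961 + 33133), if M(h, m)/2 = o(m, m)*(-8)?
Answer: 33001/35094 ≈ 0.94036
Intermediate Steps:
o(P, H) = H + P
M(h, m) = -32*m (M(h, m) = 2*((m + m)*(-8)) = 2*((2*m)*(-8)) = 2*(-16*m) = -32*m)
(M(81, -214) + 26153)/(1961 + 33133) = (-32*(-214) + 26153)/(1961 + 33133) = (6848 + 26153)/35094 = 33001*(1/35094) = 33001/35094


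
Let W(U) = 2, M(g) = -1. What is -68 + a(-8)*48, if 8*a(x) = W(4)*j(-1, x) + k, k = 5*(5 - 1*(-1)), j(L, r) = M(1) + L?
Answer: 88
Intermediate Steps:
j(L, r) = -1 + L
k = 30 (k = 5*(5 + 1) = 5*6 = 30)
a(x) = 13/4 (a(x) = (2*(-1 - 1) + 30)/8 = (2*(-2) + 30)/8 = (-4 + 30)/8 = (⅛)*26 = 13/4)
-68 + a(-8)*48 = -68 + (13/4)*48 = -68 + 156 = 88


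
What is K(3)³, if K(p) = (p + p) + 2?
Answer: 512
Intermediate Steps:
K(p) = 2 + 2*p (K(p) = 2*p + 2 = 2 + 2*p)
K(3)³ = (2 + 2*3)³ = (2 + 6)³ = 8³ = 512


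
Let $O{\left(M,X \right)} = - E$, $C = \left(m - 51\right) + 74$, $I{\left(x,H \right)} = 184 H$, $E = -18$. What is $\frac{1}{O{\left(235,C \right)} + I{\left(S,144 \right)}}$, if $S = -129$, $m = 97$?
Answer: $\frac{1}{26514} \approx 3.7716 \cdot 10^{-5}$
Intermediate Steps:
$C = 120$ ($C = \left(97 - 51\right) + 74 = 46 + 74 = 120$)
$O{\left(M,X \right)} = 18$ ($O{\left(M,X \right)} = \left(-1\right) \left(-18\right) = 18$)
$\frac{1}{O{\left(235,C \right)} + I{\left(S,144 \right)}} = \frac{1}{18 + 184 \cdot 144} = \frac{1}{18 + 26496} = \frac{1}{26514}$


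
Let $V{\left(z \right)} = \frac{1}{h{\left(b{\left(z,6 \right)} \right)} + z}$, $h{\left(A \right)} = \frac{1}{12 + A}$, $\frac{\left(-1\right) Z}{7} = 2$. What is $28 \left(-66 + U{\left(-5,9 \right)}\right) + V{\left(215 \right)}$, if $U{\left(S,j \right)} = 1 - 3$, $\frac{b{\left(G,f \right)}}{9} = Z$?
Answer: $- \frac{46665022}{24509} \approx -1904.0$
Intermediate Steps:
$Z = -14$ ($Z = \left(-7\right) 2 = -14$)
$b{\left(G,f \right)} = -126$ ($b{\left(G,f \right)} = 9 \left(-14\right) = -126$)
$U{\left(S,j \right)} = -2$
$V{\left(z \right)} = \frac{1}{- \frac{1}{114} + z}$ ($V{\left(z \right)} = \frac{1}{\frac{1}{12 - 126} + z} = \frac{1}{\frac{1}{-114} + z} = \frac{1}{- \frac{1}{114} + z}$)
$28 \left(-66 + U{\left(-5,9 \right)}\right) + V{\left(215 \right)} = 28 \left(-66 - 2\right) + \frac{114}{-1 + 114 \cdot 215} = 28 \left(-68\right) + \frac{114}{-1 + 24510} = -1904 + \frac{114}{24509} = - \frac{46665022}{24509}$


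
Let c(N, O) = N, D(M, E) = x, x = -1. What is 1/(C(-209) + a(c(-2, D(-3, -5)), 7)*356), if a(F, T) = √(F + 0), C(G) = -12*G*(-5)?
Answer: -3135/39376268 - 89*I*√2/39376268 ≈ -7.9616e-5 - 3.1965e-6*I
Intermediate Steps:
D(M, E) = -1
C(G) = 60*G (C(G) = -(-60)*G = 60*G)
a(F, T) = √F
1/(C(-209) + a(c(-2, D(-3, -5)), 7)*356) = 1/(60*(-209) + √(-2)*356) = 1/(-12540 + (I*√2)*356) = 1/(-12540 + 356*I*√2)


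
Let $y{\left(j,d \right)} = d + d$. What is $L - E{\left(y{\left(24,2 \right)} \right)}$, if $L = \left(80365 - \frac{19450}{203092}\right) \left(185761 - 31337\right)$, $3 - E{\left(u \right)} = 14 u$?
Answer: $\frac{630106639923749}{50773} \approx 1.241 \cdot 10^{10}$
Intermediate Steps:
$y{\left(j,d \right)} = 2 d$
$E{\left(u \right)} = 3 - 14 u$
$L = \frac{630106637232780}{50773}$ ($L = \left(80365 - \frac{9725}{101546}\right) 154424 = \frac{8160734565}{101546} \cdot 154424 = \frac{630106637232780}{50773} \approx 1.241 \cdot 10^{10}$)
$L - E{\left(y{\left(24,2 \right)} \right)} = \frac{630106637232780}{50773} - \left(3 - 14 \cdot 2 \cdot 2\right) = \frac{630106637232780}{50773} - \left(3 - 56\right) = \frac{630106637232780}{50773} - -53 = \frac{630106637232780}{50773} + 53 = \frac{630106639923749}{50773}$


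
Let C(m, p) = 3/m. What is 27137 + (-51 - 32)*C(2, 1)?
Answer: 54025/2 ≈ 27013.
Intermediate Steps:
27137 + (-51 - 32)*C(2, 1) = 27137 + (-51 - 32)*(3/2) = 27137 - 249/2 = 54025/2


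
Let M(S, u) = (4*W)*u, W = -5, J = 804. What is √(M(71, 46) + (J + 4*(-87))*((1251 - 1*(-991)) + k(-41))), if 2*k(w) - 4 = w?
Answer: 2*√253249 ≈ 1006.5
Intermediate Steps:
M(S, u) = -20*u (M(S, u) = (4*(-5))*u = -20*u)
k(w) = 2 + w/2
√(M(71, 46) + (J + 4*(-87))*((1251 - 1*(-991)) + k(-41))) = √(-20*46 + (804 + 4*(-87))*((1251 - 1*(-991)) + (2 + (½)*(-41)))) = √(-920 + (804 - 348)*((1251 + 991) + (2 - 41/2))) = √(-920 + 456*(2242 - 37/2)) = √(-920 + 456*(4447/2)) = √(-920 + 1013916) = √1012996 = 2*√253249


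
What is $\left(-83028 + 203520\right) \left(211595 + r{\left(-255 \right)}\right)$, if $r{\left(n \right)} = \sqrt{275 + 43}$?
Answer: $25495504740 + 120492 \sqrt{318} \approx 2.5498 \cdot 10^{10}$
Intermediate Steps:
$r{\left(n \right)} = \sqrt{318}$
$\left(-83028 + 203520\right) \left(211595 + r{\left(-255 \right)}\right) = \left(-83028 + 203520\right) \left(211595 + \sqrt{318}\right) = 120492 \left(211595 + \sqrt{318}\right) = 25495504740 + 120492 \sqrt{318}$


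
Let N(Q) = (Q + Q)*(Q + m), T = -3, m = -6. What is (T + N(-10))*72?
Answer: 22824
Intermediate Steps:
N(Q) = 2*Q*(-6 + Q) (N(Q) = (Q + Q)*(Q - 6) = (2*Q)*(-6 + Q) = 2*Q*(-6 + Q))
(T + N(-10))*72 = (-3 + 2*(-10)*(-6 - 10))*72 = (-3 + 2*(-10)*(-16))*72 = (-3 + 320)*72 = 317*72 = 22824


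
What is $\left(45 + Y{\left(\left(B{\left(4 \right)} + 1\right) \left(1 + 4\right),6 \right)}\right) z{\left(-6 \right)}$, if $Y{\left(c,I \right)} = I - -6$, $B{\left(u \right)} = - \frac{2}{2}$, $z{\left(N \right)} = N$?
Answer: $-342$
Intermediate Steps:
$B{\left(u \right)} = -1$ ($B{\left(u \right)} = \left(-2\right) \frac{1}{2} = -1$)
$Y{\left(c,I \right)} = 6 + I$ ($Y{\left(c,I \right)} = I + 6 = 6 + I$)
$\left(45 + Y{\left(\left(B{\left(4 \right)} + 1\right) \left(1 + 4\right),6 \right)}\right) z{\left(-6 \right)} = \left(45 + \left(6 + 6\right)\right) \left(-6\right) = \left(45 + 12\right) \left(-6\right) = 57 \left(-6\right) = -342$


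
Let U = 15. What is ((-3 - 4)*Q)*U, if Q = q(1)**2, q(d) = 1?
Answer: -105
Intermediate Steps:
Q = 1 (Q = 1**2 = 1)
((-3 - 4)*Q)*U = ((-3 - 4)*1)*15 = -7*1*15 = -7*15 = -105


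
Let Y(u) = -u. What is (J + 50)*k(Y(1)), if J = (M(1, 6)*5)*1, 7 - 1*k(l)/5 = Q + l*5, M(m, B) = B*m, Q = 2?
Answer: 4000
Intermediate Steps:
k(l) = 25 - 25*l (k(l) = 35 - 5*(2 + l*5) = 35 - 5*(2 + 5*l) = 35 + (-10 - 25*l) = 25 - 25*l)
J = 30 (J = ((6*1)*5)*1 = (6*5)*1 = 30*1 = 30)
(J + 50)*k(Y(1)) = (30 + 50)*(25 - (-25)) = 80*(25 - 25*(-1)) = 80*(25 + 25) = 80*50 = 4000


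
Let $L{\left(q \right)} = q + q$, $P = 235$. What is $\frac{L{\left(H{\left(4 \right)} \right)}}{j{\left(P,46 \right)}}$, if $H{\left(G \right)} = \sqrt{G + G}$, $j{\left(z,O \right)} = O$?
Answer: $\frac{2 \sqrt{2}}{23} \approx 0.12298$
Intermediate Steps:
$H{\left(G \right)} = \sqrt{2} \sqrt{G}$ ($H{\left(G \right)} = \sqrt{2 G} = \sqrt{2} \sqrt{G}$)
$L{\left(q \right)} = 2 q$
$\frac{L{\left(H{\left(4 \right)} \right)}}{j{\left(P,46 \right)}} = \frac{2 \sqrt{2} \sqrt{4}}{46} = 2 \sqrt{2} \cdot 2 \cdot \frac{1}{46} = 2 \cdot 2 \sqrt{2} \cdot \frac{1}{46} = 4 \sqrt{2} \cdot \frac{1}{46} = \frac{2 \sqrt{2}}{23}$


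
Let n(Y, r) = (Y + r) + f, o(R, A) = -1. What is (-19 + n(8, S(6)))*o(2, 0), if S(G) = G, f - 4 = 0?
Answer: 1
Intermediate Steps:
f = 4 (f = 4 + 0 = 4)
n(Y, r) = 4 + Y + r (n(Y, r) = (Y + r) + 4 = 4 + Y + r)
(-19 + n(8, S(6)))*o(2, 0) = (-19 + (4 + 8 + 6))*(-1) = (-19 + 18)*(-1) = -1*(-1) = 1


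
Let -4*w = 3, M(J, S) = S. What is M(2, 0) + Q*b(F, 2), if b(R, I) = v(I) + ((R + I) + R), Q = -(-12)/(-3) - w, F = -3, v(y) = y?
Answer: 13/2 ≈ 6.5000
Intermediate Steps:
w = -¾ (w = -¼*3 = -¾ ≈ -0.75000)
Q = -13/4 (Q = -(-12)/(-3) - 1*(-¾) = -(-12)*(-1)/3 + ¾ = -3*4/3 + ¾ = -4 + ¾ = -13/4 ≈ -3.2500)
b(R, I) = 2*I + 2*R (b(R, I) = I + ((R + I) + R) = I + ((I + R) + R) = I + (I + 2*R) = 2*I + 2*R)
M(2, 0) + Q*b(F, 2) = 0 - 13*(2*2 + 2*(-3))/4 = 0 - 13*(4 - 6)/4 = 0 - 13/4*(-2) = 0 + 13/2 = 13/2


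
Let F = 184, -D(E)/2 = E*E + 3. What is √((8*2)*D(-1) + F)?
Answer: 2*√14 ≈ 7.4833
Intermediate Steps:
D(E) = -6 - 2*E² (D(E) = -2*(E*E + 3) = -2*(E² + 3) = -2*(3 + E²) = -6 - 2*E²)
√((8*2)*D(-1) + F) = √((8*2)*(-6 - 2*(-1)²) + 184) = √(16*(-6 - 2*1) + 184) = √(16*(-6 - 2) + 184) = √(16*(-8) + 184) = √(-128 + 184) = √56 = 2*√14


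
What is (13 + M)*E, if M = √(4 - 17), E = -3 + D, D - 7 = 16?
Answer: 260 + 20*I*√13 ≈ 260.0 + 72.111*I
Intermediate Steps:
D = 23 (D = 7 + 16 = 23)
E = 20 (E = -3 + 23 = 20)
M = I*√13 (M = √(-13) = I*√13 ≈ 3.6056*I)
(13 + M)*E = (13 + I*√13)*20 = 260 + 20*I*√13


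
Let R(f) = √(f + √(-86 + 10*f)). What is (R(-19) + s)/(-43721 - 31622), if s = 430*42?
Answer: -18060/75343 - √(-19 + 2*I*√69)/75343 ≈ -0.23973 - 6.2423e-5*I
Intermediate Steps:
s = 18060
(R(-19) + s)/(-43721 - 31622) = (√(-19 + √2*√(-43 + 5*(-19))) + 18060)/(-43721 - 31622) = (√(-19 + √2*√(-43 - 95)) + 18060)/(-75343) = (√(-19 + √2*√(-138)) + 18060)*(-1/75343) = (√(-19 + √2*(I*√138)) + 18060)*(-1/75343) = (√(-19 + 2*I*√69) + 18060)*(-1/75343) = (18060 + √(-19 + 2*I*√69))*(-1/75343) = -18060/75343 - √(-19 + 2*I*√69)/75343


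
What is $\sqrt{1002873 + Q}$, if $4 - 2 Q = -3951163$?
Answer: $\frac{\sqrt{11913826}}{2} \approx 1725.8$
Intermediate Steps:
$Q = \frac{3951167}{2}$ ($Q = 2 - - \frac{3951163}{2} = 2 + \frac{3951163}{2} = \frac{3951167}{2} \approx 1.9756 \cdot 10^{6}$)
$\sqrt{1002873 + Q} = \sqrt{1002873 + \frac{3951167}{2}} = \sqrt{\frac{5956913}{2}} = \frac{\sqrt{11913826}}{2}$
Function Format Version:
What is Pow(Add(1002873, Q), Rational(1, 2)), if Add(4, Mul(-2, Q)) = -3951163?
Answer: Mul(Rational(1, 2), Pow(11913826, Rational(1, 2))) ≈ 1725.8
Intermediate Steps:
Q = Rational(3951167, 2) (Q = Add(2, Mul(Rational(-1, 2), -3951163)) = Add(2, Rational(3951163, 2)) = Rational(3951167, 2) ≈ 1.9756e+6)
Pow(Add(1002873, Q), Rational(1, 2)) = Pow(Add(1002873, Rational(3951167, 2)), Rational(1, 2)) = Pow(Rational(5956913, 2), Rational(1, 2)) = Mul(Rational(1, 2), Pow(11913826, Rational(1, 2)))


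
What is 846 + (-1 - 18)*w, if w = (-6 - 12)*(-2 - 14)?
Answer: -4626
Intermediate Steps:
w = 288 (w = -18*(-16) = 288)
846 + (-1 - 18)*w = 846 + (-1 - 18)*288 = 846 - 19*288 = 846 - 5472 = -4626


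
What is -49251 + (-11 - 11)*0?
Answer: -49251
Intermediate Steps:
-49251 + (-11 - 11)*0 = -49251 - 22*0 = -49251 + 0 = -49251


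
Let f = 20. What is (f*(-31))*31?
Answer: -19220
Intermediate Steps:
(f*(-31))*31 = (20*(-31))*31 = -620*31 = -19220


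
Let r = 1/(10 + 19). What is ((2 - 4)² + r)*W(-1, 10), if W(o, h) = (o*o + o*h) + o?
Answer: -1170/29 ≈ -40.345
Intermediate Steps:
W(o, h) = o + o² + h*o (W(o, h) = (o² + h*o) + o = o + o² + h*o)
r = 1/29 ≈ 0.034483
((2 - 4)² + r)*W(-1, 10) = ((2 - 4)² + 1/29)*(-(1 + 10 - 1)) = ((-2)² + 1/29)*(-1*10) = (4 + 1/29)*(-10) = (117/29)*(-10) = -1170/29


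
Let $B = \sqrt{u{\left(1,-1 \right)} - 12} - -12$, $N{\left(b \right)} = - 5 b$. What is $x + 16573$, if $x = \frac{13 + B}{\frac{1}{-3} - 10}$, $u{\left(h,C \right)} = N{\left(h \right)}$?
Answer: $\frac{513688}{31} - \frac{3 i \sqrt{17}}{31} \approx 16571.0 - 0.39901 i$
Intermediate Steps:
$u{\left(h,C \right)} = - 5 h$
$B = 12 + i \sqrt{17}$ ($B = \sqrt{\left(-5\right) 1 - 12} - -12 = \sqrt{-5 - 12} + 12 = \sqrt{-17} + 12 = i \sqrt{17} + 12 = 12 + i \sqrt{17} \approx 12.0 + 4.1231 i$)
$x = - \frac{75}{31} - \frac{3 i \sqrt{17}}{31}$ ($x = \frac{13 + \left(12 + i \sqrt{17}\right)}{\frac{1}{-3} - 10} = \frac{25 + i \sqrt{17}}{- \frac{1}{3} - 10} = \frac{25 + i \sqrt{17}}{- \frac{31}{3}} = - \frac{3 \left(25 + i \sqrt{17}\right)}{31} = - \frac{75}{31} - \frac{3 i \sqrt{17}}{31} \approx -2.4194 - 0.39901 i$)
$x + 16573 = \left(- \frac{75}{31} - \frac{3 i \sqrt{17}}{31}\right) + 16573 = \frac{513688}{31} - \frac{3 i \sqrt{17}}{31}$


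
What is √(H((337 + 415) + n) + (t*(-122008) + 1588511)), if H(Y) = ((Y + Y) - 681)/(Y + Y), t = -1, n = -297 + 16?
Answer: 3*√18738928738/314 ≈ 1307.9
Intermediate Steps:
n = -281
H(Y) = (-681 + 2*Y)/(2*Y) (H(Y) = (2*Y - 681)/((2*Y)) = (-681 + 2*Y)*(1/(2*Y)) = (-681 + 2*Y)/(2*Y))
√(H((337 + 415) + n) + (t*(-122008) + 1588511)) = √((-681/2 + ((337 + 415) - 281))/((337 + 415) - 281) + (-1*(-122008) + 1588511)) = √((-681/2 + (752 - 281))/(752 - 281) + (122008 + 1588511)) = √((-681/2 + 471)/471 + 1710519) = √((1/471)*(261/2) + 1710519) = √(87/314 + 1710519) = √(537103053/314) = 3*√18738928738/314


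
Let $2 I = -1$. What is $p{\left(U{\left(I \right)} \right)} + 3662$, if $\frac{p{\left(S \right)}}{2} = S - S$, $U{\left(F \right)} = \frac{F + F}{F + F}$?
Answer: $3662$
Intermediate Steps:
$I = - \frac{1}{2}$ ($I = \frac{1}{2} \left(-1\right) = - \frac{1}{2} \approx -0.5$)
$U{\left(F \right)} = 1$ ($U{\left(F \right)} = \frac{2 F}{2 F} = 2 F \frac{1}{2 F} = 1$)
$p{\left(S \right)} = 0$ ($p{\left(S \right)} = 2 \left(S - S\right) = 2 \cdot 0 = 0$)
$p{\left(U{\left(I \right)} \right)} + 3662 = 0 + 3662 = 3662$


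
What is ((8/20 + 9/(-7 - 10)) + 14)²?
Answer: 1390041/7225 ≈ 192.39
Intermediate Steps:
((8/20 + 9/(-7 - 10)) + 14)² = ((8*(1/20) + 9/(-17)) + 14)² = ((⅖ + 9*(-1/17)) + 14)² = ((⅖ - 9/17) + 14)² = (-11/85 + 14)² = (1179/85)² = 1390041/7225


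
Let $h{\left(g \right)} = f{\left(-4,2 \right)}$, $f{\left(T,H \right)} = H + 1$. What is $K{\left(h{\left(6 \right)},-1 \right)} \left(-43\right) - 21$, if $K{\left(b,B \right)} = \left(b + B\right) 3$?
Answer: $-279$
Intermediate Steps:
$f{\left(T,H \right)} = 1 + H$
$h{\left(g \right)} = 3$ ($h{\left(g \right)} = 1 + 2 = 3$)
$K{\left(b,B \right)} = 3 B + 3 b$ ($K{\left(b,B \right)} = \left(B + b\right) 3 = 3 B + 3 b$)
$K{\left(h{\left(6 \right)},-1 \right)} \left(-43\right) - 21 = \left(3 \left(-1\right) + 3 \cdot 3\right) \left(-43\right) - 21 = \left(-3 + 9\right) \left(-43\right) - 21 = 6 \left(-43\right) - 21 = -258 - 21 = -279$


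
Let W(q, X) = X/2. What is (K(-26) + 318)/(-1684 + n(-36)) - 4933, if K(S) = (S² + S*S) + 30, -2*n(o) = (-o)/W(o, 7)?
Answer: -14584923/2956 ≈ -4934.0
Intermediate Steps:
W(q, X) = X/2 (W(q, X) = X*(½) = X/2)
n(o) = o/7 (n(o) = -(-o)/(2*((½)*7)) = -(-o)/(2*7/2) = -(-o)*2/(2*7) = -(-1)*o/7 = o/7)
K(S) = 30 + 2*S² (K(S) = (S² + S²) + 30 = 2*S² + 30 = 30 + 2*S²)
(K(-26) + 318)/(-1684 + n(-36)) - 4933 = ((30 + 2*(-26)²) + 318)/(-1684 + (⅐)*(-36)) - 4933 = ((30 + 2*676) + 318)/(-1684 - 36/7) - 4933 = ((30 + 1352) + 318)/(-11824/7) - 4933 = (1382 + 318)*(-7/11824) - 4933 = 1700*(-7/11824) - 4933 = -2975/2956 - 4933 = -14584923/2956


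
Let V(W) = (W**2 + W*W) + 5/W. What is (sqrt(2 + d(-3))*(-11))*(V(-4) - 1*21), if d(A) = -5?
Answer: -429*I*sqrt(3)/4 ≈ -185.76*I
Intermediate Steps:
V(W) = 2*W**2 + 5/W (V(W) = (W**2 + W**2) + 5/W = 2*W**2 + 5/W)
(sqrt(2 + d(-3))*(-11))*(V(-4) - 1*21) = (sqrt(2 - 5)*(-11))*((5 + 2*(-4)**3)/(-4) - 1*21) = (sqrt(-3)*(-11))*(-(5 + 2*(-64))/4 - 21) = ((I*sqrt(3))*(-11))*(-(5 - 128)/4 - 21) = (-11*I*sqrt(3))*(-1/4*(-123) - 21) = (-11*I*sqrt(3))*(123/4 - 21) = -11*I*sqrt(3)*(39/4) = -429*I*sqrt(3)/4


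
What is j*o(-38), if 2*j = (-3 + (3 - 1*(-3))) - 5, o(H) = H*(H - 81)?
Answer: -4522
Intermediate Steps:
o(H) = H*(-81 + H)
j = -1 (j = ((-3 + (3 - 1*(-3))) - 5)/2 = ((-3 + (3 + 3)) - 5)/2 = ((-3 + 6) - 5)/2 = (3 - 5)/2 = (½)*(-2) = -1)
j*o(-38) = -(-38)*(-81 - 38) = -(-38)*(-119) = -1*4522 = -4522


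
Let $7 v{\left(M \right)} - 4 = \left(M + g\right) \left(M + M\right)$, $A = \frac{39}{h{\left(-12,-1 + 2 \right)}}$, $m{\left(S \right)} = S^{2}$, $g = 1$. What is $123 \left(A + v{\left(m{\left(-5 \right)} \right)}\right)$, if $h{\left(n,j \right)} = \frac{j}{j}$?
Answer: $\frac{193971}{7} \approx 27710.0$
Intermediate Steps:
$h{\left(n,j \right)} = 1$
$A = 39$ ($A = \frac{39}{1} = 39 \cdot 1 = 39$)
$v{\left(M \right)} = \frac{4}{7} + \frac{2 M \left(1 + M\right)}{7}$ ($v{\left(M \right)} = \frac{4}{7} + \frac{\left(M + 1\right) \left(M + M\right)}{7} = \frac{4}{7} + \frac{\left(1 + M\right) 2 M}{7} = \frac{4}{7} + \frac{2 M \left(1 + M\right)}{7}$)
$123 \left(A + v{\left(m{\left(-5 \right)} \right)}\right) = 123 \left(39 + \left(\frac{4}{7} + \frac{2 \left(-5\right)^{2}}{7} + \frac{2 \left(\left(-5\right)^{2}\right)^{2}}{7}\right)\right) = 123 \left(39 + \left(\frac{4}{7} + \frac{2}{7} \cdot 25 + \frac{2 \cdot 25^{2}}{7}\right)\right) = 123 \left(39 + \left(\frac{4}{7} + \frac{50}{7} + \frac{2}{7} \cdot 625\right)\right) = 123 \left(39 + \left(\frac{4}{7} + \frac{50}{7} + \frac{1250}{7}\right)\right) = 123 \left(39 + \frac{1304}{7}\right) = 123 \cdot \frac{1577}{7} = \frac{193971}{7}$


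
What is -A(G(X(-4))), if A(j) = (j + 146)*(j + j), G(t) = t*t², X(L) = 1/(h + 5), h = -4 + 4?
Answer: -36502/15625 ≈ -2.3361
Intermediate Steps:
h = 0
X(L) = ⅕ (X(L) = 1/(0 + 5) = 1/5 = ⅕)
G(t) = t³
A(j) = 2*j*(146 + j) (A(j) = (146 + j)*(2*j) = 2*j*(146 + j))
-A(G(X(-4))) = -2*(⅕)³*(146 + (⅕)³) = -2*(146 + 1/125)/125 = -2*18251/(125*125) = -1*36502/15625 = -36502/15625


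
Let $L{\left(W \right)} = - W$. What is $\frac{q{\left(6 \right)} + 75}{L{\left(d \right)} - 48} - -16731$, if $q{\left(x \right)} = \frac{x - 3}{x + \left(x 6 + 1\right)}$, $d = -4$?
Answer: $\frac{7912956}{473} \approx 16729.0$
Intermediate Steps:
$q{\left(x \right)} = \frac{-3 + x}{1 + 7 x}$ ($q{\left(x \right)} = \frac{-3 + x}{x + \left(6 x + 1\right)} = \frac{-3 + x}{x + \left(1 + 6 x\right)} = \frac{-3 + x}{1 + 7 x}$)
$\frac{q{\left(6 \right)} + 75}{L{\left(d \right)} - 48} - -16731 = \frac{\frac{-3 + 6}{1 + 7 \cdot 6} + 75}{\left(-1\right) \left(-4\right) - 48} - -16731 = \frac{\frac{1}{1 + 42} \cdot 3 + 75}{4 - 48} + 16731 = \frac{\frac{1}{43} \cdot 3 + 75}{-44} + 16731 = \left(\frac{1}{43} \cdot 3 + 75\right) \left(- \frac{1}{44}\right) + 16731 = \left(\frac{3}{43} + 75\right) \left(- \frac{1}{44}\right) + 16731 = \frac{3228}{43} \left(- \frac{1}{44}\right) + 16731 = - \frac{807}{473} + 16731 = \frac{7912956}{473}$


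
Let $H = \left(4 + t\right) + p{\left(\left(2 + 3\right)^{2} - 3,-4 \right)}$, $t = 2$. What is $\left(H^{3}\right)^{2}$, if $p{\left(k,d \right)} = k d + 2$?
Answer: $262144000000$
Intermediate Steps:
$p{\left(k,d \right)} = 2 + d k$ ($p{\left(k,d \right)} = d k + 2 = 2 + d k$)
$H = -80$ ($H = \left(4 + 2\right) + \left(2 - 4 \left(\left(2 + 3\right)^{2} - 3\right)\right) = 6 + \left(2 - 4 \left(5^{2} - 3\right)\right) = 6 + \left(2 - 4 \left(25 - 3\right)\right) = 6 + \left(2 - 88\right) = 6 - 86 = -80$)
$\left(H^{3}\right)^{2} = \left(\left(-80\right)^{3}\right)^{2} = \left(-512000\right)^{2} = 262144000000$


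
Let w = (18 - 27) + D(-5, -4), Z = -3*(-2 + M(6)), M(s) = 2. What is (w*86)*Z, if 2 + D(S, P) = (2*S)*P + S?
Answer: 0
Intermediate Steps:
Z = 0 (Z = -3*(-2 + 2) = -3*0 = 0)
D(S, P) = -2 + S + 2*P*S (D(S, P) = -2 + ((2*S)*P + S) = -2 + (2*P*S + S) = -2 + (S + 2*P*S) = -2 + S + 2*P*S)
w = 24 (w = (18 - 27) + (-2 - 5 + 2*(-4)*(-5)) = -9 + (-2 - 5 + 40) = -9 + 33 = 24)
(w*86)*Z = (24*86)*0 = 2064*0 = 0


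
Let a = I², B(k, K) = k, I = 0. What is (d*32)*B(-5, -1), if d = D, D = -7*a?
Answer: 0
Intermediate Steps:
a = 0 (a = 0² = 0)
D = 0 (D = -7*0 = 0)
d = 0
(d*32)*B(-5, -1) = (0*32)*(-5) = 0*(-5) = 0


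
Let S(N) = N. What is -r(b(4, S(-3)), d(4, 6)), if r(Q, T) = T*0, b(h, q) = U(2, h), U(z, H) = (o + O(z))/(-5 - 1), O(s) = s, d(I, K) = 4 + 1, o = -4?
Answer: 0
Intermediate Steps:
d(I, K) = 5
U(z, H) = 2/3 - z/6 (U(z, H) = (-4 + z)/(-5 - 1) = (-4 + z)/(-6) = (-4 + z)*(-1/6) = 2/3 - z/6)
b(h, q) = 1/3 (b(h, q) = 2/3 - 1/6*2 = 2/3 - 1/3 = 1/3)
r(Q, T) = 0
-r(b(4, S(-3)), d(4, 6)) = -1*0 = 0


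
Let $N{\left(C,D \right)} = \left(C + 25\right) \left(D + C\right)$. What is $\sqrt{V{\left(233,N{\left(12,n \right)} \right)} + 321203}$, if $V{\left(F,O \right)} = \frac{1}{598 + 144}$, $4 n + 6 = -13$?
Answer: $\frac{3 \sqrt{19649201026}}{742} \approx 566.75$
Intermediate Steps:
$n = - \frac{19}{4}$ ($n = - \frac{3}{2} + \frac{1}{4} \left(-13\right) = - \frac{3}{2} - \frac{13}{4} = - \frac{19}{4} \approx -4.75$)
$N{\left(C,D \right)} = \left(25 + C\right) \left(C + D\right)$
$V{\left(F,O \right)} = \frac{1}{742}$
$\sqrt{V{\left(233,N{\left(12,n \right)} \right)} + 321203} = \sqrt{\frac{1}{742} + 321203} = \sqrt{\frac{238332627}{742}} = \frac{3 \sqrt{19649201026}}{742}$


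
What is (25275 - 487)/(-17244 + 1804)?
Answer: -6197/3860 ≈ -1.6054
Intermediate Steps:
(25275 - 487)/(-17244 + 1804) = 24788/(-15440) = 24788*(-1/15440) = -6197/3860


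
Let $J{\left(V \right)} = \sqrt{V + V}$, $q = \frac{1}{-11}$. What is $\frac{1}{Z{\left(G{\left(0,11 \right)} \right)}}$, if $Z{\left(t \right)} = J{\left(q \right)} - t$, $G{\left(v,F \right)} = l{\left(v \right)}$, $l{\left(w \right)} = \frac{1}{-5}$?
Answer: $\frac{55}{61} - \frac{25 i \sqrt{22}}{61} \approx 0.90164 - 1.9223 i$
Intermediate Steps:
$q = - \frac{1}{11} \approx -0.090909$
$l{\left(w \right)} = - \frac{1}{5}$
$J{\left(V \right)} = \sqrt{2} \sqrt{V}$ ($J{\left(V \right)} = \sqrt{2 V} = \sqrt{2} \sqrt{V}$)
$G{\left(v,F \right)} = - \frac{1}{5}$
$Z{\left(t \right)} = - t + \frac{i \sqrt{22}}{11}$ ($Z{\left(t \right)} = \sqrt{2} \sqrt{- \frac{1}{11}} - t = \sqrt{2} \frac{i \sqrt{11}}{11} - t = \frac{i \sqrt{22}}{11} - t = - t + \frac{i \sqrt{22}}{11}$)
$\frac{1}{Z{\left(G{\left(0,11 \right)} \right)}} = \frac{1}{\left(-1\right) \left(- \frac{1}{5}\right) + \frac{i \sqrt{22}}{11}} = \frac{1}{\frac{1}{5} + \frac{i \sqrt{22}}{11}}$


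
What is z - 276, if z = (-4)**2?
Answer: -260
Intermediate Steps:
z = 16
z - 276 = 16 - 276 = -260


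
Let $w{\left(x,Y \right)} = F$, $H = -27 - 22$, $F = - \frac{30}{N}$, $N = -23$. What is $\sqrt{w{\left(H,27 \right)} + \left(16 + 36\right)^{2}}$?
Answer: $\frac{\sqrt{1431106}}{23} \approx 52.013$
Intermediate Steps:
$F = \frac{30}{23}$ ($F = - \frac{30}{-23} = \left(-30\right) \left(- \frac{1}{23}\right) = \frac{30}{23} \approx 1.3043$)
$H = -49$
$w{\left(x,Y \right)} = \frac{30}{23}$
$\sqrt{w{\left(H,27 \right)} + \left(16 + 36\right)^{2}} = \sqrt{\frac{30}{23} + \left(16 + 36\right)^{2}} = \sqrt{\frac{30}{23} + 52^{2}} = \sqrt{\frac{30}{23} + 2704} = \sqrt{\frac{62222}{23}} = \frac{\sqrt{1431106}}{23}$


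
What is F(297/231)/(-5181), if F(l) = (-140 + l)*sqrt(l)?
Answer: 971*sqrt(7)/84623 ≈ 0.030358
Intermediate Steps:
F(l) = sqrt(l)*(-140 + l)
F(297/231)/(-5181) = (sqrt(297/231)*(-140 + 297/231))/(-5181) = (sqrt(297*(1/231))*(-140 + 297*(1/231)))*(-1/5181) = (sqrt(9/7)*(-140 + 9/7))*(-1/5181) = ((3*sqrt(7)/7)*(-971/7))*(-1/5181) = -2913*sqrt(7)/49*(-1/5181) = 971*sqrt(7)/84623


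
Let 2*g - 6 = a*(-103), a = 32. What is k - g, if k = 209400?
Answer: 211045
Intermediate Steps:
g = -1645 (g = 3 + (32*(-103))/2 = 3 + (½)*(-3296) = 3 - 1648 = -1645)
k - g = 209400 - 1*(-1645) = 209400 + 1645 = 211045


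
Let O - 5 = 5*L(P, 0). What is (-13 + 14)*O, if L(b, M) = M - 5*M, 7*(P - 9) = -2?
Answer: 5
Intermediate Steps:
P = 61/7 (P = 9 + (⅐)*(-2) = 9 - 2/7 = 61/7 ≈ 8.7143)
L(b, M) = -4*M
O = 5 (O = 5 + 5*(-4*0) = 5 + 5*0 = 5 + 0 = 5)
(-13 + 14)*O = (-13 + 14)*5 = 1*5 = 5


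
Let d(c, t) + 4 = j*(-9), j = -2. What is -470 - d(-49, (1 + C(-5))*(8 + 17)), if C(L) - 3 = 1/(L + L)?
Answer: -484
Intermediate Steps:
C(L) = 3 + 1/(2*L) (C(L) = 3 + 1/(L + L) = 3 + 1/(2*L))
d(c, t) = 14 (d(c, t) = -4 - 2*(-9) = -4 + 18 = 14)
-470 - d(-49, (1 + C(-5))*(8 + 17)) = -470 - 1*14 = -470 - 14 = -484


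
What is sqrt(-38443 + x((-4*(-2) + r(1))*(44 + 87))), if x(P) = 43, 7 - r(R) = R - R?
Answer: 80*I*sqrt(6) ≈ 195.96*I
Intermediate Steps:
r(R) = 7 (r(R) = 7 - (R - R) = 7 - 1*0 = 7 + 0 = 7)
sqrt(-38443 + x((-4*(-2) + r(1))*(44 + 87))) = sqrt(-38443 + 43) = sqrt(-38400) = 80*I*sqrt(6)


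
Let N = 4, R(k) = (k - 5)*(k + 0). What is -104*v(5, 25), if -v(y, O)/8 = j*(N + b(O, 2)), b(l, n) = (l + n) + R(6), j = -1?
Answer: -30784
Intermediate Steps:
R(k) = k*(-5 + k) (R(k) = (-5 + k)*k = k*(-5 + k))
b(l, n) = 6 + l + n (b(l, n) = (l + n) + 6*(-5 + 6) = (l + n) + 6*1 = (l + n) + 6 = 6 + l + n)
v(y, O) = 96 + 8*O (v(y, O) = -(-8)*(4 + (6 + O + 2)) = -(-8)*(4 + (8 + O)) = -(-8)*(12 + O) = -8*(-12 - O) = 96 + 8*O)
-104*v(5, 25) = -104*(96 + 8*25) = -104*(96 + 200) = -104*296 = -30784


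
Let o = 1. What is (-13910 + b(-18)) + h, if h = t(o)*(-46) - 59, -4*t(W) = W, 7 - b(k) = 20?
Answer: -27941/2 ≈ -13971.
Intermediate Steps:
b(k) = -13 (b(k) = 7 - 1*20 = 7 - 20 = -13)
t(W) = -W/4
h = -95/2 (h = -1/4*1*(-46) - 59 = -1/4*(-46) - 59 = 23/2 - 59 = -95/2 ≈ -47.500)
(-13910 + b(-18)) + h = (-13910 - 13) - 95/2 = -13923 - 95/2 = -27941/2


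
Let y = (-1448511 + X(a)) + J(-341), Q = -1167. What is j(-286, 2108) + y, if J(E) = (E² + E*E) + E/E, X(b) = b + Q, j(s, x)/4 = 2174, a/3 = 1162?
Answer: -1204933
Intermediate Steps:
a = 3486 (a = 3*1162 = 3486)
j(s, x) = 8696 (j(s, x) = 4*2174 = 8696)
X(b) = -1167 + b (X(b) = b - 1167 = -1167 + b)
J(E) = 1 + 2*E² (J(E) = (E² + E²) + 1 = 2*E² + 1 = 1 + 2*E²)
y = -1213629 (y = (-1448511 + (-1167 + 3486)) + (1 + 2*(-341)²) = (-1448511 + 2319) + (1 + 2*116281) = -1446192 + (1 + 232562) = -1446192 + 232563 = -1213629)
j(-286, 2108) + y = 8696 - 1213629 = -1204933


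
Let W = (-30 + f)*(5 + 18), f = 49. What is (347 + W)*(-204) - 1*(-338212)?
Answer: 178276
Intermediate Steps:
W = 437 (W = (-30 + 49)*(5 + 18) = 19*23 = 437)
(347 + W)*(-204) - 1*(-338212) = (347 + 437)*(-204) - 1*(-338212) = 784*(-204) + 338212 = -159936 + 338212 = 178276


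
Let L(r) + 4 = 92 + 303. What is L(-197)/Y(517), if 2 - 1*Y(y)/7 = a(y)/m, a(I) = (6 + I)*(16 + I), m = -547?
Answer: 213877/1958971 ≈ 0.10918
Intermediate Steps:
L(r) = 391 (L(r) = -4 + (92 + 303) = -4 + 395 = 391)
Y(y) = 8330/547 + 7*y**2/547 + 154*y/547 (Y(y) = 14 - 7*(96 + y**2 + 22*y)/(-547) = 14 - 7*(96 + y**2 + 22*y)*(-1)/547 = 14 - 7*(-96/547 - 22*y/547 - y**2/547) = 14 + (672/547 + 7*y**2/547 + 154*y/547) = 8330/547 + 7*y**2/547 + 154*y/547)
L(-197)/Y(517) = 391/(8330/547 + (7/547)*517**2 + (154/547)*517) = 391/(8330/547 + (7/547)*267289 + 79618/547) = 391/(8330/547 + 1871023/547 + 79618/547) = 391/(1958971/547) = 391*(547/1958971) = 213877/1958971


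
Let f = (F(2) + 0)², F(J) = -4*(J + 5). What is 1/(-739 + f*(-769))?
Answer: -1/603635 ≈ -1.6566e-6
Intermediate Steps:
F(J) = -20 - 4*J (F(J) = -4*(5 + J) = -20 - 4*J)
f = 784 (f = ((-20 - 4*2) + 0)² = ((-20 - 8) + 0)² = (-28 + 0)² = (-28)² = 784)
1/(-739 + f*(-769)) = 1/(-739 + 784*(-769)) = 1/(-739 - 602896) = 1/(-603635) = -1/603635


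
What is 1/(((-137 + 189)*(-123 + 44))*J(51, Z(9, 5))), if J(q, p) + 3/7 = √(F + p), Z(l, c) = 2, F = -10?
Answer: 21/1647308 + 49*I*√2/823654 ≈ 1.2748e-5 + 8.4133e-5*I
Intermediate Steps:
J(q, p) = -3/7 + √(-10 + p)
1/(((-137 + 189)*(-123 + 44))*J(51, Z(9, 5))) = 1/(((-137 + 189)*(-123 + 44))*(-3/7 + √(-10 + 2))) = 1/((52*(-79))*(-3/7 + √(-8))) = 1/(-4108*(-3/7 + 2*I*√2)) = 1/(12324/7 - 8216*I*√2)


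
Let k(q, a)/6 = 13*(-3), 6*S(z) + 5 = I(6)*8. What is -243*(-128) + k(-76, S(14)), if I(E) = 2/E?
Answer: 30870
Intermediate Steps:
S(z) = -7/18 (S(z) = -⅚ + ((2/6)*8)/6 = -⅚ + ((2*(⅙))*8)/6 = -⅚ + ((⅓)*8)/6 = -⅚ + (⅙)*(8/3) = -⅚ + 4/9 = -7/18)
k(q, a) = -234 (k(q, a) = 6*(13*(-3)) = 6*(-39) = -234)
-243*(-128) + k(-76, S(14)) = -243*(-128) - 234 = 31104 - 234 = 30870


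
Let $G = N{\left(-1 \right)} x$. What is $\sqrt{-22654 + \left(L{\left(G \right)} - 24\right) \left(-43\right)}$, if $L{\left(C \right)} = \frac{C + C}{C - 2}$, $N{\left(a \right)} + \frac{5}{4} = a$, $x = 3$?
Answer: $\frac{2 i \sqrt{6642055}}{35} \approx 147.27 i$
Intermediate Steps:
$N{\left(a \right)} = - \frac{5}{4} + a$
$G = - \frac{27}{4}$ ($G = \left(- \frac{5}{4} - 1\right) 3 = \left(- \frac{9}{4}\right) 3 = - \frac{27}{4} \approx -6.75$)
$L{\left(C \right)} = \frac{2 C}{-2 + C}$
$\sqrt{-22654 + \left(L{\left(G \right)} - 24\right) \left(-43\right)} = \sqrt{-22654 + \left(2 \left(- \frac{27}{4}\right) \frac{1}{-2 - \frac{27}{4}} - 24\right) \left(-43\right)} = \sqrt{-22654 + \left(2 \left(- \frac{27}{4}\right) \frac{1}{- \frac{35}{4}} - 24\right) \left(-43\right)} = \sqrt{-22654 + \left(2 \left(- \frac{27}{4}\right) \left(- \frac{4}{35}\right) - 24\right) \left(-43\right)} = \sqrt{-22654 + \left(\frac{54}{35} - 24\right) \left(-43\right)} = \sqrt{-22654 - - \frac{33798}{35}} = \sqrt{-22654 + \frac{33798}{35}} = \sqrt{- \frac{759092}{35}} = \frac{2 i \sqrt{6642055}}{35}$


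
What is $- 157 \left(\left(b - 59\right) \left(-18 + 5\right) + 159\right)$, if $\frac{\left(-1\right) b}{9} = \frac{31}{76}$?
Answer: $- \frac{11618471}{76} \approx -1.5287 \cdot 10^{5}$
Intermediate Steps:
$b = - \frac{279}{76}$ ($b = - 9 \cdot \frac{31}{76} = - 9 \cdot 31 \cdot \frac{1}{76} = \left(-9\right) \frac{31}{76} = - \frac{279}{76} \approx -3.6711$)
$- 157 \left(\left(b - 59\right) \left(-18 + 5\right) + 159\right) = - 157 \left(\left(- \frac{279}{76} - 59\right) \left(-18 + 5\right) + 159\right) = - 157 \left(\left(- \frac{4763}{76}\right) \left(-13\right) + 159\right) = - 157 \left(\frac{61919}{76} + 159\right) = \left(-157\right) \frac{74003}{76} = - \frac{11618471}{76}$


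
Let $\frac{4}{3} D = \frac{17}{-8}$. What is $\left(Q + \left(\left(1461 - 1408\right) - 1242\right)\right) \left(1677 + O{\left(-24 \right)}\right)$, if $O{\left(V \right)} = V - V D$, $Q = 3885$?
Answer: $4353366$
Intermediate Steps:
$D = - \frac{51}{32}$ ($D = \frac{3 \frac{17}{-8}}{4} = \frac{3 \cdot 17 \left(- \frac{1}{8}\right)}{4} = \frac{3}{4} \left(- \frac{17}{8}\right) = - \frac{51}{32} \approx -1.5938$)
$O{\left(V \right)} = \frac{83 V}{32}$ ($O{\left(V \right)} = V - V \left(- \frac{51}{32}\right) = V - - \frac{51 V}{32} = V + \frac{51 V}{32} = \frac{83 V}{32}$)
$\left(Q + \left(\left(1461 - 1408\right) - 1242\right)\right) \left(1677 + O{\left(-24 \right)}\right) = \left(3885 + \left(\left(1461 - 1408\right) - 1242\right)\right) \left(1677 + \frac{83}{32} \left(-24\right)\right) = \left(3885 + \left(53 - 1242\right)\right) \left(1677 - \frac{249}{4}\right) = \left(3885 - 1189\right) \frac{6459}{4} = 2696 \cdot \frac{6459}{4} = 4353366$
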